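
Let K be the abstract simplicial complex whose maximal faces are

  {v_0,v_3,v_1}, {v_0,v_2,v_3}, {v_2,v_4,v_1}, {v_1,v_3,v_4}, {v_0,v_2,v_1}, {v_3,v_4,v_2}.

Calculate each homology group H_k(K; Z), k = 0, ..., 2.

Fix the vertex order v_0 < v_1 < v_2 < v_3 < v_4 and write every simplex with vertices in increasing order. Then dim K = 2 and the simplices of K are:

  0-simplices (5): [v_0], [v_1], [v_2], [v_3], [v_4]
  1-simplices (9): [v_0,v_1], [v_0,v_2], [v_0,v_3], [v_1,v_2], [v_1,v_3], [v_1,v_4], [v_2,v_3], [v_2,v_4], [v_3,v_4]
  2-simplices (6): [v_0,v_1,v_2], [v_0,v_1,v_3], [v_0,v_2,v_3], [v_1,v_2,v_4], [v_1,v_3,v_4], [v_2,v_3,v_4]

giving chain groups C_0 ≅ Z^5, C_1 ≅ Z^9, C_2 ≅ Z^6.

Boundary ∂_1: C_1 → C_0 maps an edge to its endpoints' difference, ∂[p,q] = q − p. For instance
  ∂[v_0,v_1] = [v_1] − [v_0].
This gives a 5×9 integer matrix of rank 4; reducing to Smith normal form yields diagonal entries (1,1,1,1).

Boundary ∂_2: C_2 → C_1 maps a triangle to the signed sum of its edges. For instance
  ∂[v_1,v_2,v_4] = [v_2,v_4] − [v_1,v_4] + [v_1,v_2],
  ∂[v_2,v_3,v_4] = [v_3,v_4] − [v_2,v_4] + [v_2,v_3].
As a 9×6 matrix over Z this has rank 5, with invariant factors (1,1,1,1,1).

Computing H_k = (kernel of ∂_k) / (image of ∂_{k+1}):

  H_0: rank C_0 − rank ∂_1 = 5 − 4 = 1, and the invariant factors of ∂_1 are all 1, so H_0 = Z.
  H_1: rank ker ∂_1 − rank ∂_2 = (9 − 4) − 5 = 0, and the invariant factors of ∂_2 are all 1, so H_1 = 0.
  H_2: rank ker ∂_2 − rank ∂_3 = (6 − 5) − 0 = 1, and there is no ∂_3, so H_2 = Z.

As a check, the Euler characteristic is 5 − 9 + 6 = 2, which agrees with 1 − 0 + 1 = 2.
(K is a triangulation of the 2-sphere S^2.)

H_0 = Z,  H_1 = 0,  H_2 = Z.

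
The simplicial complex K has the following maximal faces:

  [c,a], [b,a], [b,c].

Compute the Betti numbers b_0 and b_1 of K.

Fix the vertex order a < b < c and write every simplex with vertices in increasing order. Then dim K = 1 and the simplices of K are:

  0-simplices (3): a, b, c
  1-simplices (3): ab, ac, bc

so the chain groups are C_0 ≅ Z^3, C_1 ≅ Z^3.

The boundary map ∂_1: C_1 → C_0 maps an edge to its endpoints' difference, ∂[p,q] = q − p.
This gives a 3×3 integer matrix of rank 2; reducing to Smith normal form yields diagonal entries (1,1).

Now H_k = ker ∂_k / im ∂_{k+1}, so:

  H_0: rank C_0 − rank ∂_1 = 3 − 2 = 1, and the invariant factors of ∂_1 are all 1, so H_0 ≅ Z.
  H_1: rank ker ∂_1 − rank ∂_2 = (3 − 2) − 0 = 1, and there is no ∂_2, so H_1 ≅ Z.

As a check, the Euler characteristic is 3 − 3 = 0, which agrees with 1 − 1 = 0.

Hence the Betti numbers are b_0 = 1, b_1 = 1.

b_0 = 1, b_1 = 1.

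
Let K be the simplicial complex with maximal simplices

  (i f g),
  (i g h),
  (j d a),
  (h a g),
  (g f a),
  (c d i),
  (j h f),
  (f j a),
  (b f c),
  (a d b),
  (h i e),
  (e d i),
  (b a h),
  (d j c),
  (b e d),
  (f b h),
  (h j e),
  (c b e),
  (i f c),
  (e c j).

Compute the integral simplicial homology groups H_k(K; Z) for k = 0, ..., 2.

We work with the vertex ordering a < b < c < d < e < f < g < h < i < j. The simplices of K, each written with vertices in increasing order, are:

  0-simplices (10): a, b, c, d, e, f, g, h, i, j
  1-simplices (30): ab, ad, af, ag, ah, aj, bc, bd, be, bf, bh, cd, ce, cf, ci, cj, de, di, dj, eh, ei, ej, fg, fh, fi, fj, gh, gi, hi, hj
  2-simplices (20): abd, abh, adj, afg, afj, agh, bce, bcf, bde, bfh, cdi, cdj, cej, cfi, dei, ehi, ehj, fgi, fhj, ghi

so the chain groups are C_0 ≅ Z^10, C_1 ≅ Z^30, C_2 ≅ Z^20.

The boundary map ∂_1: C_1 → C_0 maps an edge to its endpoints' difference, ∂[p,q] = q − p.
This gives a 10×30 integer matrix of rank 9; reducing to Smith normal form yields diagonal entries (1,1,1,1,1,1,1,1,1).

Boundary ∂_2: C_2 → C_1 acts by ∂[p,q,r] = [q,r] − [p,r] + [p,q]. For instance
  ∂bce = ce − be + bc,
  ∂cej = ej − cj + ce.
The 30×20 boundary matrix has rank 20 and Smith normal form diag(1,1,1,1,1,1,1,1,1,1,1,1,1,1,1,1,1,1,1,2).

From H_k ≅ ker(∂_k) / im(∂_{k+1}) we obtain:

  H_0: rank C_0 − rank ∂_1 = 10 − 9 = 1, and the invariant factors of ∂_1 are all 1, so H_0 ≅ Z.
  H_1: rank ker ∂_1 − rank ∂_2 = (30 − 9) − 20 = 1, and ∂_2 has invariant factor 2 > 1, so H_1 ≅ Z ⊕ Z/2.
  H_2: rank ker ∂_2 − rank ∂_3 = (20 − 20) − 0 = 0, and there is no ∂_3, so H_2 ≅ 0.

As a check, the Euler characteristic is 10 − 30 + 20 = 0, which agrees with 1 − 1 + 0 = 0.

H_0 ≅ Z,  H_1 ≅ Z ⊕ Z/2,  H_2 = 0.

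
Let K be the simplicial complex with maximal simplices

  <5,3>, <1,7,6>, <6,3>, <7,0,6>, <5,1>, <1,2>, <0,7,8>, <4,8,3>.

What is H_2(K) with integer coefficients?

H_2 ≅ 0.

Order the vertices as 0 < 1 < 2 < 3 < 4 < 5 < 6 < 7 < 8. Listing each simplex with vertices in this order, K has dimension 2 with simplices:

  0-simplices (9): [0], [1], [2], [3], [4], [5], [6], [7], [8]
  1-simplices (14): [0,6], [0,7], [0,8], [1,2], [1,5], [1,6], [1,7], [3,4], [3,5], [3,6], [3,8], [4,8], [6,7], [7,8]
  2-simplices (4): [0,6,7], [0,7,8], [1,6,7], [3,4,8]

giving chain groups C_0 ≅ Z^9, C_1 ≅ Z^14, C_2 ≅ Z^4.

Boundary ∂_1: C_1 → C_0 is given by ∂[p,q] = [q] − [p]. For instance
  ∂[4,8] = [8] − [4].
The resulting 9×14 matrix has rank 8, and its Smith normal form has invariant factors (1,1,1,1,1,1,1,1).

Boundary ∂_2: C_2 → C_1 maps a triangle to the signed sum of its edges. For instance
  ∂[3,4,8] = [4,8] − [3,8] + [3,4],
  ∂[0,6,7] = [6,7] − [0,7] + [0,6].
As a 14×4 matrix over Z this has rank 4, with invariant factors (1,1,1,1).

Computing H_k = (kernel of ∂_k) / (image of ∂_{k+1}):

  H_2: rank ker ∂_2 − rank ∂_3 = (4 − 4) − 0 = 0, and there is no ∂_3, so H_2 = 0.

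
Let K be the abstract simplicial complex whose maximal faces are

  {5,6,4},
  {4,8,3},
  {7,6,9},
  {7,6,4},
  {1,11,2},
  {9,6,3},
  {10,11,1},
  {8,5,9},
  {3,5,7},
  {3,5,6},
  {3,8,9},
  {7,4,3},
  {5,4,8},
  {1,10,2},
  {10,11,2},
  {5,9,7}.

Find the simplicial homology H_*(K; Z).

H_0 ≅ Z^2,  H_1 ≅ Z/2Z,  H_2 ≅ Z.

Fix the vertex order 1 < 2 < 3 < 4 < 5 < 6 < 7 < 8 < 9 < 10 < 11 and write every simplex with vertices in increasing order. Then dim K = 2 and the simplices of K are:

  0-simplices (11): [1], [2], [3], [4], [5], [6], [7], [8], [9], [10], [11]
  1-simplices (24): (24 of them)
  2-simplices (16): [1,2,10], [1,2,11], [1,10,11], [2,10,11], [3,4,7], [3,4,8], [3,5,6], [3,5,7], [3,6,9], [3,8,9], [4,5,6], [4,5,8], [4,6,7], [5,7,9], [5,8,9], [6,7,9]

Hence C_0 ≅ Z^11, C_1 ≅ Z^24, C_2 ≅ Z^16.

Boundary ∂_1: C_1 → C_0 maps an edge to its endpoints' difference, ∂[p,q] = q − p. For instance
  ∂[1,10] = [10] − [1].
This gives a 11×24 integer matrix of rank 9; reducing to Smith normal form yields diagonal entries (1,1,1,1,1,1,1,1,1).

Boundary ∂_2: C_2 → C_1 acts by ∂[p,q,r] = [q,r] − [p,r] + [p,q]. For instance
  ∂[5,7,9] = [7,9] − [5,9] + [5,7],
  ∂[3,4,8] = [4,8] − [3,8] + [3,4].
This gives a 24×16 integer matrix of rank 15; reducing to Smith normal form yields diagonal entries (1,1,1,1,1,1,1,1,1,1,1,1,1,1,2).

Now H_k = ker ∂_k / im ∂_{k+1}, so:

  H_0: rank C_0 − rank ∂_1 = 11 − 9 = 2, and the invariant factors of ∂_1 are all 1, so H_0 ≅ Z^2.
  H_1: rank ker ∂_1 − rank ∂_2 = (24 − 9) − 15 = 0, and ∂_2 has invariant factor 2 > 1, so H_1 ≅ Z/2Z.
  H_2: rank ker ∂_2 − rank ∂_3 = (16 − 15) − 0 = 1, and there is no ∂_3, so H_2 ≅ Z.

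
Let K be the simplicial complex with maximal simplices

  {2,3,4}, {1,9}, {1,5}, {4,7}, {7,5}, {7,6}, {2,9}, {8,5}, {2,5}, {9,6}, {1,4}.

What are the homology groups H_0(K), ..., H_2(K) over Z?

H_0 = Z,  H_1 = Z^4,  H_2 = 0.

Take the total order 1 < 2 < 3 < 4 < 5 < 6 < 7 < 8 < 9 on the vertex set. Then K (dimension 2) consists of the simplices:

  0-simplices (9): [1], [2], [3], [4], [5], [6], [7], [8], [9]
  1-simplices (13): [1,4], [1,5], [1,9], [2,3], [2,4], [2,5], [2,9], [3,4], [4,7], [5,7], [5,8], [6,7], [6,9]
  2-simplices (1): [2,3,4]

giving chain groups C_0 ≅ Z^9, C_1 ≅ Z^13, C_2 ≅ Z^1.

∂_1: C_1 → C_0 maps an edge to its endpoints' difference, ∂[p,q] = q − p.
The resulting 9×13 matrix has rank 8, and its Smith normal form has invariant factors (1,1,1,1,1,1,1,1).

The boundary map ∂_2: C_2 → C_1 sends each 2-simplex [p,q,r] to [q,r] − [p,r] + [p,q]. For instance
  ∂[2,3,4] = [3,4] − [2,4] + [2,3].
As a 13×1 matrix over Z this has rank 1, with invariant factors (1).

From H_k ≅ ker(∂_k) / im(∂_{k+1}) we obtain:

  H_0: rank C_0 − rank ∂_1 = 9 − 8 = 1, and the invariant factors of ∂_1 are all 1, so H_0 = Z.
  H_1: rank ker ∂_1 − rank ∂_2 = (13 − 8) − 1 = 4, and the invariant factors of ∂_2 are all 1, so H_1 = Z^4.
  H_2: rank ker ∂_2 − rank ∂_3 = (1 − 1) − 0 = 0, and there is no ∂_3, so H_2 = 0.

As a check, the Euler characteristic is 9 − 13 + 1 = -3, which agrees with 1 − 4 + 0 = -3.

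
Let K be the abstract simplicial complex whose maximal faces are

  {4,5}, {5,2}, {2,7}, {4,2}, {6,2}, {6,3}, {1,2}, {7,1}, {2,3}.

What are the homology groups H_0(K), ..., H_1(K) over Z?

H_0 = Z,  H_1 = Z^3.

Order the vertices as 1 < 2 < 3 < 4 < 5 < 6 < 7. Listing each simplex with vertices in this order, K has dimension 1 with simplices:

  0-simplices (7): [1], [2], [3], [4], [5], [6], [7]
  1-simplices (9): [1,2], [1,7], [2,3], [2,4], [2,5], [2,6], [2,7], [3,6], [4,5]

giving chain groups C_0 ≅ Z^7, C_1 ≅ Z^9.

Boundary ∂_1: C_1 → C_0 is given by ∂[p,q] = [q] − [p].
This gives a 7×9 integer matrix of rank 6; reducing to Smith normal form yields diagonal entries (1,1,1,1,1,1).

Reading off H_k = ker ∂_k / im ∂_{k+1}:

  H_0: rank C_0 − rank ∂_1 = 7 − 6 = 1, and the invariant factors of ∂_1 are all 1, so H_0 = Z.
  H_1: rank ker ∂_1 − rank ∂_2 = (9 − 6) − 0 = 3, and there is no ∂_2, so H_1 = Z^3.

As a check, the Euler characteristic is 7 − 9 = -2, which agrees with 1 − 3 = -2.
(K is a triangulation of a wedge of 3 circles.)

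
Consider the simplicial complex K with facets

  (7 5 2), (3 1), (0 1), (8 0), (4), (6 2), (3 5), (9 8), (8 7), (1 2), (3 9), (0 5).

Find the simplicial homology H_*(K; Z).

Fix the vertex order 0 < 1 < 2 < 3 < 4 < 5 < 6 < 7 < 8 < 9 and write every simplex with vertices in increasing order. Then dim K = 2 and the simplices of K are:

  0-simplices (10): [0], [1], [2], [3], [4], [5], [6], [7], [8], [9]
  1-simplices (13): [0,1], [0,5], [0,8], [1,2], [1,3], [2,5], [2,6], [2,7], [3,5], [3,9], [5,7], [7,8], [8,9]
  2-simplices (1): [2,5,7]

giving chain groups C_0 ≅ Z^10, C_1 ≅ Z^13, C_2 ≅ Z^1.

The boundary map ∂_1: C_1 → C_0 maps an edge to its endpoints' difference, ∂[p,q] = q − p.
This gives a 10×13 integer matrix of rank 8; reducing to Smith normal form yields diagonal entries (1,1,1,1,1,1,1,1).

The boundary map ∂_2: C_2 → C_1 acts by ∂[p,q,r] = [q,r] − [p,r] + [p,q]. For instance
  ∂[2,5,7] = [5,7] − [2,7] + [2,5].
This gives a 13×1 integer matrix of rank 1; reducing to Smith normal form yields diagonal entries (1).

From H_k ≅ ker(∂_k) / im(∂_{k+1}) we obtain:

  H_0: rank C_0 − rank ∂_1 = 10 − 8 = 2, and the invariant factors of ∂_1 are all 1, so H_0 ≅ Z^2.
  H_1: rank ker ∂_1 − rank ∂_2 = (13 − 8) − 1 = 4, and the invariant factors of ∂_2 are all 1, so H_1 ≅ Z^4.
  H_2: rank ker ∂_2 − rank ∂_3 = (1 − 1) − 0 = 0, and there is no ∂_3, so H_2 ≅ 0.

As a check, the Euler characteristic is 10 − 13 + 1 = -2, which agrees with 2 − 4 + 0 = -2.

H_0 = Z^2,  H_1 = Z^4,  H_2 = 0.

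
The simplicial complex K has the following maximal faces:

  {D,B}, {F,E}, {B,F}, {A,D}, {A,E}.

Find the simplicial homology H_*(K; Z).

H_0 ≅ Z,  H_1 ≅ Z.

We work with the vertex ordering A < B < D < E < F. The simplices of K, each written with vertices in increasing order, are:

  0-simplices (5): A, B, D, E, F
  1-simplices (5): AD, AE, BD, BF, EF

Hence C_0 ≅ Z^5, C_1 ≅ Z^5.

Boundary ∂_1: C_1 → C_0 is given by ∂[p,q] = [q] − [p]. For instance
  ∂AD = D − A.
This gives a 5×5 integer matrix of rank 4; reducing to Smith normal form yields diagonal entries (1,1,1,1).

Computing H_k = (kernel of ∂_k) / (image of ∂_{k+1}):

  H_0: rank C_0 − rank ∂_1 = 5 − 4 = 1, and the invariant factors of ∂_1 are all 1, so H_0 ≅ Z.
  H_1: rank ker ∂_1 − rank ∂_2 = (5 − 4) − 0 = 1, and there is no ∂_2, so H_1 ≅ Z.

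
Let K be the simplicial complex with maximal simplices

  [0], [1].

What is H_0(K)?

H_0 = Z^2.

K has 2 vertices.
rank ∂_0 = 0, rank ∂_1 = 0 ⇒ b_0 = 2 − 0 − 0 = 2. So H_0 ≅ Z^2.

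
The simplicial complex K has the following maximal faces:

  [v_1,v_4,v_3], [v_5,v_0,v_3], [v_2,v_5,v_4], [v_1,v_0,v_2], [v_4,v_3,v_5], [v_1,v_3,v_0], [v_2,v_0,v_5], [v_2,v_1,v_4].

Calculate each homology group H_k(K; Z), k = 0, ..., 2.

Take the total order v_0 < v_1 < v_2 < v_3 < v_4 < v_5 on the vertex set. Then K (dimension 2) consists of the simplices:

  0-simplices (6): [v_0], [v_1], [v_2], [v_3], [v_4], [v_5]
  1-simplices (12): [v_0,v_1], [v_0,v_2], [v_0,v_3], [v_0,v_5], [v_1,v_2], [v_1,v_3], [v_1,v_4], [v_2,v_4], [v_2,v_5], [v_3,v_4], [v_3,v_5], [v_4,v_5]
  2-simplices (8): [v_0,v_1,v_2], [v_0,v_1,v_3], [v_0,v_2,v_5], [v_0,v_3,v_5], [v_1,v_2,v_4], [v_1,v_3,v_4], [v_2,v_4,v_5], [v_3,v_4,v_5]

Hence C_0 ≅ Z^6, C_1 ≅ Z^12, C_2 ≅ Z^8.

∂_1: C_1 → C_0 is given by ∂[p,q] = [q] − [p]. For instance
  ∂[v_0,v_1] = [v_1] − [v_0].
As a 6×12 matrix over Z this has rank 5, with invariant factors (1,1,1,1,1).

Boundary ∂_2: C_2 → C_1 sends each 2-simplex [p,q,r] to [q,r] − [p,r] + [p,q]. For instance
  ∂[v_3,v_4,v_5] = [v_4,v_5] − [v_3,v_5] + [v_3,v_4],
  ∂[v_1,v_3,v_4] = [v_3,v_4] − [v_1,v_4] + [v_1,v_3].
The 12×8 boundary matrix has rank 7 and Smith normal form diag(1,1,1,1,1,1,1).

Computing H_k = (kernel of ∂_k) / (image of ∂_{k+1}):

  H_0: rank C_0 − rank ∂_1 = 6 − 5 = 1, and the invariant factors of ∂_1 are all 1, so H_0 = Z.
  H_1: rank ker ∂_1 − rank ∂_2 = (12 − 5) − 7 = 0, and the invariant factors of ∂_2 are all 1, so H_1 = 0.
  H_2: rank ker ∂_2 − rank ∂_3 = (8 − 7) − 0 = 1, and there is no ∂_3, so H_2 = Z.

H_0 = Z,  H_1 = 0,  H_2 = Z.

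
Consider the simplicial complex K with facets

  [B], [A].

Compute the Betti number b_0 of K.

Order the vertices as A < B. Listing each simplex with vertices in this order, K has dimension 0 with simplices:

  0-simplices (2): A, B

giving chain groups C_0 ≅ Z^2.

From H_k ≅ ker(∂_k) / im(∂_{k+1}) we obtain:

  H_0: rank C_0 − rank ∂_1 = 2 − 0 = 2, and there is no ∂_1, so H_0 = Z^2.

Hence the Betti numbers are b_0 = 2.

b_0 = 2.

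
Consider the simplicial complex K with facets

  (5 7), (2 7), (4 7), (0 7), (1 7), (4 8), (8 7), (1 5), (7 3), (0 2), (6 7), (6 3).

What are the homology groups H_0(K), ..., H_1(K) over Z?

H_0 = Z,  H_1 = Z^4.

Take the total order 0 < 1 < 2 < 3 < 4 < 5 < 6 < 7 < 8 on the vertex set. Then K (dimension 1) consists of the simplices:

  0-simplices (9): [0], [1], [2], [3], [4], [5], [6], [7], [8]
  1-simplices (12): [0,2], [0,7], [1,5], [1,7], [2,7], [3,6], [3,7], [4,7], [4,8], [5,7], [6,7], [7,8]

Hence C_0 ≅ Z^9, C_1 ≅ Z^12.

∂_1: C_1 → C_0 is given by ∂[p,q] = [q] − [p].
This gives a 9×12 integer matrix of rank 8; reducing to Smith normal form yields diagonal entries (1,1,1,1,1,1,1,1).

From H_k ≅ ker(∂_k) / im(∂_{k+1}) we obtain:

  H_0: rank C_0 − rank ∂_1 = 9 − 8 = 1, and the invariant factors of ∂_1 are all 1, so H_0 ≅ Z.
  H_1: rank ker ∂_1 − rank ∂_2 = (12 − 8) − 0 = 4, and there is no ∂_2, so H_1 ≅ Z^4.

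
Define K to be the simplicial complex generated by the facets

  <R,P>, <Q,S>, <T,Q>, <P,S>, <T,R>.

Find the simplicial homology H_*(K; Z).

Fix the vertex order P < Q < R < S < T and write every simplex with vertices in increasing order. Then dim K = 1 and the simplices of K are:

  0-simplices (5): P, Q, R, S, T
  1-simplices (5): PR, PS, QS, QT, RT

giving chain groups C_0 ≅ Z^5, C_1 ≅ Z^5.

Boundary ∂_1: C_1 → C_0 is given by ∂[p,q] = [q] − [p]. For instance
  ∂QT = T − Q.
As a 5×5 matrix over Z this has rank 4, with invariant factors (1,1,1,1).

From H_k ≅ ker(∂_k) / im(∂_{k+1}) we obtain:

  H_0: rank C_0 − rank ∂_1 = 5 − 4 = 1, and the invariant factors of ∂_1 are all 1, so H_0 ≅ Z.
  H_1: rank ker ∂_1 − rank ∂_2 = (5 − 4) − 0 = 1, and there is no ∂_2, so H_1 ≅ Z.

(K is a triangulation of the circle S^1.)

H_0 = Z,  H_1 = Z.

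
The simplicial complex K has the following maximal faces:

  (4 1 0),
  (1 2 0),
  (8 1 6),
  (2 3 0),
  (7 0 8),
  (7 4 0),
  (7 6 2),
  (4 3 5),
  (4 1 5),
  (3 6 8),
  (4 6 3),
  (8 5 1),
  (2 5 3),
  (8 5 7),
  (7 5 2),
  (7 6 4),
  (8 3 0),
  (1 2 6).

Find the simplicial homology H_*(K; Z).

K has 9 vertices, 27 edges, 18 triangles.
rank ∂_0 = 0, rank ∂_1 = 8 ⇒ b_0 = 9 − 0 − 8 = 1; all invariant factors of ∂_1 are 1 so no torsion. So H_0 = Z.
rank ∂_1 = 8, rank ∂_2 = 17 ⇒ b_1 = 27 − 8 − 17 = 2; all invariant factors of ∂_2 are 1 so no torsion. So H_1 = Z^2.
rank ∂_2 = 17, rank ∂_3 = 0 ⇒ b_2 = 18 − 17 − 0 = 1. So H_2 = Z.

H_0 ≅ Z,  H_1 ≅ Z^2,  H_2 ≅ Z.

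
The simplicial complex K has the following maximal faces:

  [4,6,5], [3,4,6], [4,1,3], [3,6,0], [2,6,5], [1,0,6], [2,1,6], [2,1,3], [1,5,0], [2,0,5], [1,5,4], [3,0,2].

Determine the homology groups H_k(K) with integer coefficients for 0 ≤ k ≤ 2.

H_0 ≅ Z,  H_1 ≅ Z/2,  H_2 = 0.

Order the vertices as 0 < 1 < 2 < 3 < 4 < 5 < 6. Listing each simplex with vertices in this order, K has dimension 2 with simplices:

  0-simplices (7): [0], [1], [2], [3], [4], [5], [6]
  1-simplices (18): [0,1], [0,2], [0,3], [0,5], [0,6], [1,2], [1,3], [1,4], [1,5], [1,6], [2,3], [2,5], [2,6], [3,4], [3,6], [4,5], [4,6], [5,6]
  2-simplices (12): [0,1,5], [0,1,6], [0,2,3], [0,2,5], [0,3,6], [1,2,3], [1,2,6], [1,3,4], [1,4,5], [2,5,6], [3,4,6], [4,5,6]

giving chain groups C_0 ≅ Z^7, C_1 ≅ Z^18, C_2 ≅ Z^12.

The boundary map ∂_1: C_1 → C_0 maps an edge to its endpoints' difference, ∂[p,q] = q − p. For instance
  ∂[1,3] = [3] − [1].
As a 7×18 matrix over Z this has rank 6, with invariant factors (1,1,1,1,1,1).

The boundary map ∂_2: C_2 → C_1 maps a triangle to the signed sum of its edges. For instance
  ∂[0,3,6] = [3,6] − [0,6] + [0,3],
  ∂[3,4,6] = [4,6] − [3,6] + [3,4].
The resulting 18×12 matrix has rank 12, and its Smith normal form has invariant factors (1,1,1,1,1,1,1,1,1,1,1,2).

Now H_k = ker ∂_k / im ∂_{k+1}, so:

  H_0: rank C_0 − rank ∂_1 = 7 − 6 = 1, and the invariant factors of ∂_1 are all 1, so H_0 ≅ Z.
  H_1: rank ker ∂_1 − rank ∂_2 = (18 − 6) − 12 = 0, and ∂_2 has invariant factor 2 > 1, so H_1 ≅ Z/2.
  H_2: rank ker ∂_2 − rank ∂_3 = (12 − 12) − 0 = 0, and there is no ∂_3, so H_2 ≅ 0.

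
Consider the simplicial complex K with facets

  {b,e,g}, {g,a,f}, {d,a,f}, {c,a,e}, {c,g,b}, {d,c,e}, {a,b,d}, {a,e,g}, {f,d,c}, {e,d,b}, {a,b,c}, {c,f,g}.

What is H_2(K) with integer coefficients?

K has 7 vertices, 18 edges, 12 triangles.
rank ∂_2 = 12, rank ∂_3 = 0 ⇒ b_2 = 12 − 12 − 0 = 0. So H_2 ≅ 0.

H_2 = 0.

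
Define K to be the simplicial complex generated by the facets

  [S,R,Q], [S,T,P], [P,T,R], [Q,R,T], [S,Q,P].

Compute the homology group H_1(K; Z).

We work with the vertex ordering P < Q < R < S < T. The simplices of K, each written with vertices in increasing order, are:

  0-simplices (5): P, Q, R, S, T
  1-simplices (10): PQ, PR, PS, PT, QR, QS, QT, RS, RT, ST
  2-simplices (5): PQS, PRT, PST, QRS, QRT

Hence C_0 ≅ Z^5, C_1 ≅ Z^10, C_2 ≅ Z^5.

The boundary map ∂_1: C_1 → C_0 is given by ∂[p,q] = [q] − [p]. For instance
  ∂QT = T − Q.
The 5×10 boundary matrix has rank 4 and Smith normal form diag(1,1,1,1).

∂_2: C_2 → C_1 sends each 2-simplex [p,q,r] to [q,r] − [p,r] + [p,q]. For instance
  ∂PRT = RT − PT + PR,
  ∂PQS = QS − PS + PQ.
The 10×5 boundary matrix has rank 5 and Smith normal form diag(1,1,1,1,1).

From H_k ≅ ker(∂_k) / im(∂_{k+1}) we obtain:

  H_1: rank ker ∂_1 − rank ∂_2 = (10 − 4) − 5 = 1, and the invariant factors of ∂_2 are all 1, so H_1 ≅ Z.

H_1 ≅ Z.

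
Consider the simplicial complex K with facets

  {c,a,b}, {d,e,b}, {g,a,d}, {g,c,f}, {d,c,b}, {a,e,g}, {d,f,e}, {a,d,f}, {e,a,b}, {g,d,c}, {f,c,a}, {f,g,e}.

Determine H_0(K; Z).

H_0 ≅ Z.

Take the total order a < b < c < d < e < f < g on the vertex set. Then K (dimension 2) consists of the simplices:

  0-simplices (7): a, b, c, d, e, f, g
  1-simplices (18): ab, ac, ad, ae, af, ag, bc, bd, be, cd, cf, cg, de, df, dg, ef, eg, fg
  2-simplices (12): abc, abe, acf, adf, adg, aeg, bcd, bde, cdg, cfg, def, efg

Hence C_0 ≅ Z^7, C_1 ≅ Z^18, C_2 ≅ Z^12.

Boundary ∂_1: C_1 → C_0 sends each edge [p,q] (with p < q) to q − p. For instance
  ∂ef = f − e.
The resulting 7×18 matrix has rank 6, and its Smith normal form has invariant factors (1,1,1,1,1,1).

∂_2: C_2 → C_1 sends each 2-simplex [p,q,r] to [q,r] − [p,r] + [p,q]. For instance
  ∂def = ef − df + de,
  ∂bde = de − be + bd.
As a 18×12 matrix over Z this has rank 12, with invariant factors (1,1,1,1,1,1,1,1,1,1,1,2).

From H_k ≅ ker(∂_k) / im(∂_{k+1}) we obtain:

  H_0: rank C_0 − rank ∂_1 = 7 − 6 = 1, and the invariant factors of ∂_1 are all 1, so H_0 ≅ Z.

(K is a triangulation of the real projective plane RP^2.)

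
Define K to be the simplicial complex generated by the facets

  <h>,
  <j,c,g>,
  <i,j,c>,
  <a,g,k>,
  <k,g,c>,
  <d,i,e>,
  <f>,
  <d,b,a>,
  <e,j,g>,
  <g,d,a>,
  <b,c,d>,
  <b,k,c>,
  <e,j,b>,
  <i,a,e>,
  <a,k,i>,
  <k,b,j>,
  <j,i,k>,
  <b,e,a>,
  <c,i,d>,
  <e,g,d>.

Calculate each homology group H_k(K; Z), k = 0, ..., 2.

H_0 = Z^3,  H_1 = Z ⊕ Z_2,  H_2 = 0.

Take the total order a < b < c < d < e < f < g < h < i < j < k on the vertex set. Then K (dimension 2) consists of the simplices:

  0-simplices (11): a, b, c, d, e, f, g, h, i, j, k
  1-simplices (27): ab, ad, ae, ag, ai, ak, bc, bd, be, bj, bk, cd, cg, ci, cj, ck, de, dg, di, eg, ei, ej, gj, gk, ij, ik, jk
  2-simplices (18): abd, abe, adg, aei, agk, aik, bcd, bck, bej, bjk, cdi, cgj, cgk, cij, deg, dei, egj, ijk

giving chain groups C_0 ≅ Z^11, C_1 ≅ Z^27, C_2 ≅ Z^18.

Boundary ∂_1: C_1 → C_0 is given by ∂[p,q] = [q] − [p]. For instance
  ∂ck = k − c.
The 11×27 boundary matrix has rank 8 and Smith normal form diag(1,1,1,1,1,1,1,1).

∂_2: C_2 → C_1 maps a triangle to the signed sum of its edges. For instance
  ∂agk = gk − ak + ag,
  ∂bej = ej − bj + be.
As a 27×18 matrix over Z this has rank 18, with invariant factors (1,1,1,1,1,1,1,1,1,1,1,1,1,1,1,1,1,2).

Now H_k = ker ∂_k / im ∂_{k+1}, so:

  H_0: rank C_0 − rank ∂_1 = 11 − 8 = 3, and the invariant factors of ∂_1 are all 1, so H_0 ≅ Z^3.
  H_1: rank ker ∂_1 − rank ∂_2 = (27 − 8) − 18 = 1, and ∂_2 has invariant factor 2 > 1, so H_1 ≅ Z ⊕ Z_2.
  H_2: rank ker ∂_2 − rank ∂_3 = (18 − 18) − 0 = 0, and there is no ∂_3, so H_2 ≅ 0.

As a check, the Euler characteristic is 11 − 27 + 18 = 2, which agrees with 3 − 1 + 0 = 2.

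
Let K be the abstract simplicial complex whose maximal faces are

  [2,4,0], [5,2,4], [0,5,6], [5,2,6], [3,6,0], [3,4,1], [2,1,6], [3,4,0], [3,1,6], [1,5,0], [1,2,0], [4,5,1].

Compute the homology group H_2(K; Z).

K has 7 vertices, 18 edges, 12 triangles.
rank ∂_2 = 12, rank ∂_3 = 0 ⇒ b_2 = 12 − 12 − 0 = 0. So H_2 = 0.

H_2 ≅ 0.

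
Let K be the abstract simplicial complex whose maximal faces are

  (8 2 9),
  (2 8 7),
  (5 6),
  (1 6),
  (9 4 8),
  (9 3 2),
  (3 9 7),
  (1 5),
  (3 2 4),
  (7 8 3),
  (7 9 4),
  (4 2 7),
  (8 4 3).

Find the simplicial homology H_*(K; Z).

H_0 ≅ Z^2,  H_1 ≅ Z × Z/2,  H_2 = 0.

We work with the vertex ordering 1 < 2 < 3 < 4 < 5 < 6 < 7 < 8 < 9. The simplices of K, each written with vertices in increasing order, are:

  0-simplices (9): [1], [2], [3], [4], [5], [6], [7], [8], [9]
  1-simplices (18): [1,5], [1,6], [2,3], [2,4], [2,7], [2,8], [2,9], [3,4], [3,7], [3,8], [3,9], [4,7], [4,8], [4,9], [5,6], [7,8], [7,9], [8,9]
  2-simplices (10): [2,3,4], [2,3,9], [2,4,7], [2,7,8], [2,8,9], [3,4,8], [3,7,8], [3,7,9], [4,7,9], [4,8,9]

Hence C_0 ≅ Z^9, C_1 ≅ Z^18, C_2 ≅ Z^10.

∂_1: C_1 → C_0 sends each edge [p,q] (with p < q) to q − p. For instance
  ∂[2,4] = [4] − [2].
The resulting 9×18 matrix has rank 7, and its Smith normal form has invariant factors (1,1,1,1,1,1,1).

∂_2: C_2 → C_1 maps a triangle to the signed sum of its edges. For instance
  ∂[2,3,4] = [3,4] − [2,4] + [2,3],
  ∂[3,7,9] = [7,9] − [3,9] + [3,7].
This gives a 18×10 integer matrix of rank 10; reducing to Smith normal form yields diagonal entries (1,1,1,1,1,1,1,1,1,2).

Reading off H_k = ker ∂_k / im ∂_{k+1}:

  H_0: rank C_0 − rank ∂_1 = 9 − 7 = 2, and the invariant factors of ∂_1 are all 1, so H_0 ≅ Z^2.
  H_1: rank ker ∂_1 − rank ∂_2 = (18 − 7) − 10 = 1, and ∂_2 has invariant factor 2 > 1, so H_1 ≅ Z × Z/2.
  H_2: rank ker ∂_2 − rank ∂_3 = (10 − 10) − 0 = 0, and there is no ∂_3, so H_2 ≅ 0.

(K is a triangulation of the disjoint union of the circle S^1 and the real projective plane RP^2.)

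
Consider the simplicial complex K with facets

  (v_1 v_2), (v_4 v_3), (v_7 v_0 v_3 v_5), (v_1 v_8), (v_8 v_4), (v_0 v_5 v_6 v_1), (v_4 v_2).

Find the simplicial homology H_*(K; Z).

Fix the vertex order v_0 < v_1 < v_2 < v_3 < v_4 < v_5 < v_6 < v_7 < v_8 and write every simplex with vertices in increasing order. Then dim K = 3 and the simplices of K are:

  0-simplices (9): [v_0], [v_1], [v_2], [v_3], [v_4], [v_5], [v_6], [v_7], [v_8]
  1-simplices (16): (16 of them)
  2-simplices (8): [v_0,v_1,v_5], [v_0,v_1,v_6], [v_0,v_3,v_5], [v_0,v_3,v_7], [v_0,v_5,v_6], [v_0,v_5,v_7], [v_1,v_5,v_6], [v_3,v_5,v_7]
  3-simplices (2): [v_0,v_1,v_5,v_6], [v_0,v_3,v_5,v_7]

Hence C_0 ≅ Z^9, C_1 ≅ Z^16, C_2 ≅ Z^8, C_3 ≅ Z^2.

Boundary ∂_1: C_1 → C_0 is given by ∂[p,q] = [q] − [p].
As a 9×16 matrix over Z this has rank 8, with invariant factors (1,1,1,1,1,1,1,1).

Boundary ∂_2: C_2 → C_1 acts by ∂[p,q,r] = [q,r] − [p,r] + [p,q]. For instance
  ∂[v_0,v_5,v_7] = [v_5,v_7] − [v_0,v_7] + [v_0,v_5],
  ∂[v_0,v_1,v_5] = [v_1,v_5] − [v_0,v_5] + [v_0,v_1].
The resulting 16×8 matrix has rank 6, and its Smith normal form has invariant factors (1,1,1,1,1,1).

The boundary map ∂_3: C_3 → C_2 sends each 3-simplex σ to the alternating sum Σ_i (−1)^i (σ with its i-th vertex removed). For instance
  ∂[v_0,v_1,v_5,v_6] = [v_1,v_5,v_6] − [v_0,v_5,v_6] + [v_0,v_1,v_6] − [v_0,v_1,v_5],
  ∂[v_0,v_3,v_5,v_7] = [v_3,v_5,v_7] − [v_0,v_5,v_7] + [v_0,v_3,v_7] − [v_0,v_3,v_5].
The 8×2 boundary matrix has rank 2 and Smith normal form diag(1,1).

Now H_k = ker ∂_k / im ∂_{k+1}, so:

  H_0: rank C_0 − rank ∂_1 = 9 − 8 = 1, and the invariant factors of ∂_1 are all 1, so H_0 = Z.
  H_1: rank ker ∂_1 − rank ∂_2 = (16 − 8) − 6 = 2, and the invariant factors of ∂_2 are all 1, so H_1 = Z^2.
  H_2: rank ker ∂_2 − rank ∂_3 = (8 − 6) − 2 = 0, and the invariant factors of ∂_3 are all 1, so H_2 = 0.
  H_3: rank ker ∂_3 − rank ∂_4 = (2 − 2) − 0 = 0, and there is no ∂_4, so H_3 = 0.

H_0 ≅ Z,  H_1 ≅ Z^2,  H_2 = 0,  H_3 = 0.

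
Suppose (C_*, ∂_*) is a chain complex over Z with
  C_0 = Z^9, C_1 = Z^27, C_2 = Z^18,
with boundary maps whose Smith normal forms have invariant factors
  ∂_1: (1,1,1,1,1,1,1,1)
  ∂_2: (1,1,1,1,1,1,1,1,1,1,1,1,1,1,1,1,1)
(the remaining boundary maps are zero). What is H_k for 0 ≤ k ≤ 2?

H_0 = Z,  H_1 = Z^2,  H_2 = Z.

H_0: b_0 = 9 − 0 − 8 = 1; torsion from ∂_1 factors > 1: none. So H_0 = Z.
H_1: b_1 = 27 − 8 − 17 = 2; torsion from ∂_2 factors > 1: none. So H_1 = Z^2.
H_2: b_2 = 18 − 17 − 0 = 1; torsion from ∂_3 factors > 1: none. So H_2 = Z.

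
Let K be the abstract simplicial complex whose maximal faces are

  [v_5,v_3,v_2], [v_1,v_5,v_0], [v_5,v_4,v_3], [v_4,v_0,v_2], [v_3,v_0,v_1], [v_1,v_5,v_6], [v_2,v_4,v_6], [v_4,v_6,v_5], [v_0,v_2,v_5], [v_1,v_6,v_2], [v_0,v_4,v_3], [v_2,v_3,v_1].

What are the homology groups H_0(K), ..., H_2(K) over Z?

H_0 = Z,  H_1 = Z/2Z,  H_2 = 0.

Fix the vertex order v_0 < v_1 < v_2 < v_3 < v_4 < v_5 < v_6 and write every simplex with vertices in increasing order. Then dim K = 2 and the simplices of K are:

  0-simplices (7): [v_0], [v_1], [v_2], [v_3], [v_4], [v_5], [v_6]
  1-simplices (18): (18 of them)
  2-simplices (12): (12 of them)

Hence C_0 ≅ Z^7, C_1 ≅ Z^18, C_2 ≅ Z^12.

The boundary map ∂_1: C_1 → C_0 sends each edge [p,q] (with p < q) to q − p.
This gives a 7×18 integer matrix of rank 6; reducing to Smith normal form yields diagonal entries (1,1,1,1,1,1).

The boundary map ∂_2: C_2 → C_1 acts by ∂[p,q,r] = [q,r] − [p,r] + [p,q]. For instance
  ∂[v_1,v_5,v_6] = [v_5,v_6] − [v_1,v_6] + [v_1,v_5],
  ∂[v_0,v_3,v_4] = [v_3,v_4] − [v_0,v_4] + [v_0,v_3].
As a 18×12 matrix over Z this has rank 12, with invariant factors (1,1,1,1,1,1,1,1,1,1,1,2).

From H_k ≅ ker(∂_k) / im(∂_{k+1}) we obtain:

  H_0: rank C_0 − rank ∂_1 = 7 − 6 = 1, and the invariant factors of ∂_1 are all 1, so H_0 = Z.
  H_1: rank ker ∂_1 − rank ∂_2 = (18 − 6) − 12 = 0, and ∂_2 has invariant factor 2 > 1, so H_1 = Z/2Z.
  H_2: rank ker ∂_2 − rank ∂_3 = (12 − 12) − 0 = 0, and there is no ∂_3, so H_2 = 0.

(K is a triangulation of the real projective plane RP^2.)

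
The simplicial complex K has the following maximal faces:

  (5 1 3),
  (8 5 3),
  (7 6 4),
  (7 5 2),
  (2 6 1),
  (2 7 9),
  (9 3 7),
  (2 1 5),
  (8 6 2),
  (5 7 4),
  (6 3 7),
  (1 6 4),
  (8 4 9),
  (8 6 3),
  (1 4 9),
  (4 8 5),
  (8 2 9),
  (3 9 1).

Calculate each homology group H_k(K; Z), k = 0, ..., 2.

We work with the vertex ordering 1 < 2 < 3 < 4 < 5 < 6 < 7 < 8 < 9. The simplices of K, each written with vertices in increasing order, are:

  0-simplices (9): [1], [2], [3], [4], [5], [6], [7], [8], [9]
  1-simplices (27): (27 of them)
  2-simplices (18): [1,2,5], [1,2,6], [1,3,5], [1,3,9], [1,4,6], [1,4,9], [2,5,7], [2,6,8], [2,7,9], [2,8,9], [3,5,8], [3,6,7], [3,6,8], [3,7,9], [4,5,7], [4,5,8], [4,6,7], [4,8,9]

Hence C_0 ≅ Z^9, C_1 ≅ Z^27, C_2 ≅ Z^18.

∂_1: C_1 → C_0 sends each edge [p,q] (with p < q) to q − p. For instance
  ∂[6,8] = [8] − [6].
As a 9×27 matrix over Z this has rank 8, with invariant factors (1,1,1,1,1,1,1,1).

Boundary ∂_2: C_2 → C_1 maps a triangle to the signed sum of its edges. For instance
  ∂[4,5,8] = [5,8] − [4,8] + [4,5],
  ∂[1,2,6] = [2,6] − [1,6] + [1,2].
As a 27×18 matrix over Z this has rank 17, with invariant factors (1,1,1,1,1,1,1,1,1,1,1,1,1,1,1,1,1).

Reading off H_k = ker ∂_k / im ∂_{k+1}:

  H_0: rank C_0 − rank ∂_1 = 9 − 8 = 1, and the invariant factors of ∂_1 are all 1, so H_0 = Z.
  H_1: rank ker ∂_1 − rank ∂_2 = (27 − 8) − 17 = 2, and the invariant factors of ∂_2 are all 1, so H_1 = Z^2.
  H_2: rank ker ∂_2 − rank ∂_3 = (18 − 17) − 0 = 1, and there is no ∂_3, so H_2 = Z.

(K is a triangulation of the torus T^2.)

H_0 = Z,  H_1 = Z^2,  H_2 = Z.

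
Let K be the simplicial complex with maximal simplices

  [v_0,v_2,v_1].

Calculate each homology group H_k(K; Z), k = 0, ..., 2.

H_0 = Z,  H_1 = 0,  H_2 = 0.

Fix the vertex order v_0 < v_1 < v_2 and write every simplex with vertices in increasing order. Then dim K = 2 and the simplices of K are:

  0-simplices (3): [v_0], [v_1], [v_2]
  1-simplices (3): [v_0,v_1], [v_0,v_2], [v_1,v_2]
  2-simplices (1): [v_0,v_1,v_2]

Hence C_0 ≅ Z^3, C_1 ≅ Z^3, C_2 ≅ Z^1.

Boundary ∂_1: C_1 → C_0 is given by ∂[p,q] = [q] − [p].
As a 3×3 matrix over Z this has rank 2, with invariant factors (1,1).

The boundary map ∂_2: C_2 → C_1 sends each 2-simplex [p,q,r] to [q,r] − [p,r] + [p,q]. For instance
  ∂[v_0,v_1,v_2] = [v_1,v_2] − [v_0,v_2] + [v_0,v_1].
The 3×1 boundary matrix has rank 1 and Smith normal form diag(1).

Now H_k = ker ∂_k / im ∂_{k+1}, so:

  H_0: rank C_0 − rank ∂_1 = 3 − 2 = 1, and the invariant factors of ∂_1 are all 1, so H_0 = Z.
  H_1: rank ker ∂_1 − rank ∂_2 = (3 − 2) − 1 = 0, and the invariant factors of ∂_2 are all 1, so H_1 = 0.
  H_2: rank ker ∂_2 − rank ∂_3 = (1 − 1) − 0 = 0, and there is no ∂_3, so H_2 = 0.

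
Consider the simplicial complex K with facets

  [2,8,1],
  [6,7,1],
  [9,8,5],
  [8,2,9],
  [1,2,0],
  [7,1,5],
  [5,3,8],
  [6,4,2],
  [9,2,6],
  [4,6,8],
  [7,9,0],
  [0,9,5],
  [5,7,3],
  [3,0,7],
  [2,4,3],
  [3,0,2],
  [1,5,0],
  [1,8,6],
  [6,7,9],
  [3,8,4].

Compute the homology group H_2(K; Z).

H_2 ≅ 0.

Take the total order 0 < 1 < 2 < 3 < 4 < 5 < 6 < 7 < 8 < 9 on the vertex set. Then K (dimension 2) consists of the simplices:

  0-simplices (10): [0], [1], [2], [3], [4], [5], [6], [7], [8], [9]
  1-simplices (30): (30 of them)
  2-simplices (20): (20 of them)

so the chain groups are C_0 ≅ Z^10, C_1 ≅ Z^30, C_2 ≅ Z^20.

∂_1: C_1 → C_0 is given by ∂[p,q] = [q] − [p]. For instance
  ∂[0,2] = [2] − [0].
This gives a 10×30 integer matrix of rank 9; reducing to Smith normal form yields diagonal entries (1,1,1,1,1,1,1,1,1).

The boundary map ∂_2: C_2 → C_1 acts by ∂[p,q,r] = [q,r] − [p,r] + [p,q]. For instance
  ∂[6,7,9] = [7,9] − [6,9] + [6,7],
  ∂[2,4,6] = [4,6] − [2,6] + [2,4].
This gives a 30×20 integer matrix of rank 20; reducing to Smith normal form yields diagonal entries (1,1,1,1,1,1,1,1,1,1,1,1,1,1,1,1,1,1,1,2).

Now H_k = ker ∂_k / im ∂_{k+1}, so:

  H_2: rank ker ∂_2 − rank ∂_3 = (20 − 20) − 0 = 0, and there is no ∂_3, so H_2 ≅ 0.

(K is a triangulation of the Klein bottle.)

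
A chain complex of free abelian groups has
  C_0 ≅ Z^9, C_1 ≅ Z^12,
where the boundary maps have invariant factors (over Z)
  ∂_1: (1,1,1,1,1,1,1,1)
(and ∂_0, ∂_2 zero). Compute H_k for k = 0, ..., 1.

H_0: b_0 = 9 − 0 − 8 = 1; torsion from ∂_1 factors > 1: none. So H_0 ≅ Z.
H_1: b_1 = 12 − 8 − 0 = 4; torsion from ∂_2 factors > 1: none. So H_1 ≅ Z^4.

H_0 ≅ Z,  H_1 ≅ Z^4.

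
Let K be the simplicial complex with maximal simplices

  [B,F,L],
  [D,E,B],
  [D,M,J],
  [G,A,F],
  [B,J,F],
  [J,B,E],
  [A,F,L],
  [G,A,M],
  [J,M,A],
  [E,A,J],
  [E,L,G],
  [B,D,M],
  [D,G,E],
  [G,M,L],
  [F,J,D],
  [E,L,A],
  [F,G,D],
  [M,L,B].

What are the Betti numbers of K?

Take the total order A < B < D < E < F < G < J < L < M on the vertex set. Then K (dimension 2) consists of the simplices:

  0-simplices (9): A, B, D, E, F, G, J, L, M
  1-simplices (27): AE, AF, AG, AJ, AL, AM, BD, BE, BF, BJ, BL, BM, DE, DF, DG, DJ, DM, EG, EJ, EL, FG, FJ, FL, GL, GM, JM, LM
  2-simplices (18): AEJ, AEL, AFG, AFL, AGM, AJM, BDE, BDM, BEJ, BFJ, BFL, BLM, DEG, DFG, DFJ, DJM, EGL, GLM

Hence C_0 ≅ Z^9, C_1 ≅ Z^27, C_2 ≅ Z^18.

∂_1: C_1 → C_0 sends each edge [p,q] (with p < q) to q − p. For instance
  ∂JM = M − J.
The 9×27 boundary matrix has rank 8 and Smith normal form diag(1,1,1,1,1,1,1,1).

The boundary map ∂_2: C_2 → C_1 acts by ∂[p,q,r] = [q,r] − [p,r] + [p,q]. For instance
  ∂DFG = FG − DG + DF,
  ∂AGM = GM − AM + AG.
As a 27×18 matrix over Z this has rank 18, with invariant factors (1,1,1,1,1,1,1,1,1,1,1,1,1,1,1,1,1,2).

From H_k ≅ ker(∂_k) / im(∂_{k+1}) we obtain:

  H_0: rank C_0 − rank ∂_1 = 9 − 8 = 1, and the invariant factors of ∂_1 are all 1, so H_0 = Z.
  H_1: rank ker ∂_1 − rank ∂_2 = (27 − 8) − 18 = 1, and ∂_2 has invariant factor 2 > 1, so H_1 = Z ⊕ Z_2.
  H_2: rank ker ∂_2 − rank ∂_3 = (18 − 18) − 0 = 0, and there is no ∂_3, so H_2 = 0.

As a check, the Euler characteristic is 9 − 27 + 18 = 0, which agrees with 1 − 1 + 0 = 0.

Hence the Betti numbers are b_0 = 1, b_1 = 1, b_2 = 0.

b_0 = 1, b_1 = 1, b_2 = 0.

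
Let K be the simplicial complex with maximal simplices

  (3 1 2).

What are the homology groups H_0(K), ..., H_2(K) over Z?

H_0 ≅ Z,  H_1 = 0,  H_2 = 0.

K has 3 vertices, 3 edges, 1 triangle.
rank ∂_0 = 0, rank ∂_1 = 2 ⇒ b_0 = 3 − 0 − 2 = 1; all invariant factors of ∂_1 are 1 so no torsion. So H_0 ≅ Z.
rank ∂_1 = 2, rank ∂_2 = 1 ⇒ b_1 = 3 − 2 − 1 = 0; all invariant factors of ∂_2 are 1 so no torsion. So H_1 ≅ 0.
rank ∂_2 = 1, rank ∂_3 = 0 ⇒ b_2 = 1 − 1 − 0 = 0. So H_2 ≅ 0.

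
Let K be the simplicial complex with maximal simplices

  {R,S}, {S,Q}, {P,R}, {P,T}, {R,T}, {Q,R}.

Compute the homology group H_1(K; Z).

Order the vertices as P < Q < R < S < T. Listing each simplex with vertices in this order, K has dimension 1 with simplices:

  0-simplices (5): P, Q, R, S, T
  1-simplices (6): PR, PT, QR, QS, RS, RT

so the chain groups are C_0 ≅ Z^5, C_1 ≅ Z^6.

Boundary ∂_1: C_1 → C_0 sends each edge [p,q] (with p < q) to q − p.
As a 5×6 matrix over Z this has rank 4, with invariant factors (1,1,1,1).

Now H_k = ker ∂_k / im ∂_{k+1}, so:

  H_1: rank ker ∂_1 − rank ∂_2 = (6 − 4) − 0 = 2, and there is no ∂_2, so H_1 ≅ Z^2.

(K is a triangulation of a wedge of 2 circles.)

H_1 = Z^2.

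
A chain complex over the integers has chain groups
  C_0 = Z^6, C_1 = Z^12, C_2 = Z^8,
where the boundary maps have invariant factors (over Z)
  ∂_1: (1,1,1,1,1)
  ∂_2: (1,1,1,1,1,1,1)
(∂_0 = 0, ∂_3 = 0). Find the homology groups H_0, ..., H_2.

H_0: b_0 = 6 − 0 − 5 = 1; torsion from ∂_1 factors > 1: none. So H_0 ≅ Z.
H_1: b_1 = 12 − 5 − 7 = 0; torsion from ∂_2 factors > 1: none. So H_1 ≅ 0.
H_2: b_2 = 8 − 7 − 0 = 1; torsion from ∂_3 factors > 1: none. So H_2 ≅ Z.

H_0 ≅ Z,  H_1 = 0,  H_2 ≅ Z.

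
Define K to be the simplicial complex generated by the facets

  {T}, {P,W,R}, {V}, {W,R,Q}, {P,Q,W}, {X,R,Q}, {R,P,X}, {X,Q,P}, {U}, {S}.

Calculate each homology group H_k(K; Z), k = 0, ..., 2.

H_0 = Z^5,  H_1 = 0,  H_2 = Z.

Fix the vertex order P < Q < R < S < T < U < V < W < X and write every simplex with vertices in increasing order. Then dim K = 2 and the simplices of K are:

  0-simplices (9): P, Q, R, S, T, U, V, W, X
  1-simplices (9): PQ, PR, PW, PX, QR, QW, QX, RW, RX
  2-simplices (6): PQW, PQX, PRW, PRX, QRW, QRX

giving chain groups C_0 ≅ Z^9, C_1 ≅ Z^9, C_2 ≅ Z^6.

The boundary map ∂_1: C_1 → C_0 maps an edge to its endpoints' difference, ∂[p,q] = q − p.
This gives a 9×9 integer matrix of rank 4; reducing to Smith normal form yields diagonal entries (1,1,1,1).

Boundary ∂_2: C_2 → C_1 acts by ∂[p,q,r] = [q,r] − [p,r] + [p,q]. For instance
  ∂PRW = RW − PW + PR,
  ∂QRX = RX − QX + QR.
This gives a 9×6 integer matrix of rank 5; reducing to Smith normal form yields diagonal entries (1,1,1,1,1).

Computing H_k = (kernel of ∂_k) / (image of ∂_{k+1}):

  H_0: rank C_0 − rank ∂_1 = 9 − 4 = 5, and the invariant factors of ∂_1 are all 1, so H_0 ≅ Z^5.
  H_1: rank ker ∂_1 − rank ∂_2 = (9 − 4) − 5 = 0, and the invariant factors of ∂_2 are all 1, so H_1 ≅ 0.
  H_2: rank ker ∂_2 − rank ∂_3 = (6 − 5) − 0 = 1, and there is no ∂_3, so H_2 ≅ Z.

(K is a triangulation of the disjoint union of a set of 4 points and the 2-sphere S^2.)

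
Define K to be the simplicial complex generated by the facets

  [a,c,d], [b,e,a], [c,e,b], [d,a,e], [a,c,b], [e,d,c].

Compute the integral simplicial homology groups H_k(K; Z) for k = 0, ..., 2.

K has 5 vertices, 9 edges, 6 triangles.
rank ∂_0 = 0, rank ∂_1 = 4 ⇒ b_0 = 5 − 0 − 4 = 1; all invariant factors of ∂_1 are 1 so no torsion. So H_0 = Z.
rank ∂_1 = 4, rank ∂_2 = 5 ⇒ b_1 = 9 − 4 − 5 = 0; all invariant factors of ∂_2 are 1 so no torsion. So H_1 = 0.
rank ∂_2 = 5, rank ∂_3 = 0 ⇒ b_2 = 6 − 5 − 0 = 1. So H_2 = Z.

H_0 = Z,  H_1 = 0,  H_2 = Z.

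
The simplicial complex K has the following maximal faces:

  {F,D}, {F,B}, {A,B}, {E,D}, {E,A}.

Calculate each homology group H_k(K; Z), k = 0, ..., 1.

We work with the vertex ordering A < B < D < E < F. The simplices of K, each written with vertices in increasing order, are:

  0-simplices (5): A, B, D, E, F
  1-simplices (5): AB, AE, BF, DE, DF

so the chain groups are C_0 ≅ Z^5, C_1 ≅ Z^5.

The boundary map ∂_1: C_1 → C_0 is given by ∂[p,q] = [q] − [p]. For instance
  ∂BF = F − B.
The 5×5 boundary matrix has rank 4 and Smith normal form diag(1,1,1,1).

Now H_k = ker ∂_k / im ∂_{k+1}, so:

  H_0: rank C_0 − rank ∂_1 = 5 − 4 = 1, and the invariant factors of ∂_1 are all 1, so H_0 ≅ Z.
  H_1: rank ker ∂_1 − rank ∂_2 = (5 − 4) − 0 = 1, and there is no ∂_2, so H_1 ≅ Z.

(K is a triangulation of the circle S^1.)

H_0 ≅ Z,  H_1 ≅ Z.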